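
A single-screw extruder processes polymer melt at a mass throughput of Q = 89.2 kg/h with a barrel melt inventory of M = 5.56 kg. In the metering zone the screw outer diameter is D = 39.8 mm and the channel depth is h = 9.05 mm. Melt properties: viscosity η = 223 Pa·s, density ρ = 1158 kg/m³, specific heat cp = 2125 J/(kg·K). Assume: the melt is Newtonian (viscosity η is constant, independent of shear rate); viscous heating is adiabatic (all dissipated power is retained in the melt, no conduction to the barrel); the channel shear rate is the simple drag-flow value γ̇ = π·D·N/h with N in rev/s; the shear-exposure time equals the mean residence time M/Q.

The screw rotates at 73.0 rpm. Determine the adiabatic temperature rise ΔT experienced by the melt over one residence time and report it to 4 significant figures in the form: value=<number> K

Throughput in SI: Q_s = 89.2 kg/h ÷ 3600 s/h = 0.0247778 kg/s
t_res = M / Q_s = 5.56 / 0.0247778 = 224.395 s
Convert to SI: D = 0.0398 m, h = 0.00905 m, N = 73.0/60 = 1.21667 rev/s
γ̇ = π D N / h = (π)(0.0398)(1.21667) / 0.00905 = 16.8095 s⁻¹
ΔT = η·γ̇²·t_res/(ρ·cp) = [223 × 16.8095² × 224.395] / [1158 × 2125] = 5.74595 K

value=5.746 K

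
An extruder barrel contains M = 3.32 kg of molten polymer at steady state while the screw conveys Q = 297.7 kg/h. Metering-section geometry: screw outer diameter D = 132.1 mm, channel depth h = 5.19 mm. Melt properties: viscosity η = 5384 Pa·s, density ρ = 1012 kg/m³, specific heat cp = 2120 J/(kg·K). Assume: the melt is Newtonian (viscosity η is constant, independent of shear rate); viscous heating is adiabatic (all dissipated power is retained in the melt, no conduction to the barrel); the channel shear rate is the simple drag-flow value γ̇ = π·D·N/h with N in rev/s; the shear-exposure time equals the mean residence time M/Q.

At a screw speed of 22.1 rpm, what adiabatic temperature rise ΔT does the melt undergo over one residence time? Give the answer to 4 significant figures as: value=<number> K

value=87.40 K

Q_s = Q / 3600 = 297.7 / 3600 = 0.0826944 kg/s
t_res = M / Q_s = 3.32 / 0.0826944 = 40.1478 s
Convert to SI: D = 0.1321 m, h = 0.00519 m, N = 22.1/60 = 0.368333 rev/s
γ̇ = π·D·N / h = π · 0.1321 · 0.368333 / 0.00519 = 29.4528 s⁻¹
Adiabatic rise: ΔT = η γ̇² t_res / (ρ cp) = 5384·(29.4528)²·40.1478 / (1012·2120) = 87.3983 K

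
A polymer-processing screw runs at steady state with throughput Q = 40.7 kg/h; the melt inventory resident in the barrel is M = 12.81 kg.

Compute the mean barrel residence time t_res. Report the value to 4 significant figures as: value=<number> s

value=1133. s

Q_s = Q / 3600 = 40.7 / 3600 = 0.0113056 kg/s
Mean residence time: t_res = M/Q_s = 12.81 kg / 0.0113056 kg/s = 1133.07 s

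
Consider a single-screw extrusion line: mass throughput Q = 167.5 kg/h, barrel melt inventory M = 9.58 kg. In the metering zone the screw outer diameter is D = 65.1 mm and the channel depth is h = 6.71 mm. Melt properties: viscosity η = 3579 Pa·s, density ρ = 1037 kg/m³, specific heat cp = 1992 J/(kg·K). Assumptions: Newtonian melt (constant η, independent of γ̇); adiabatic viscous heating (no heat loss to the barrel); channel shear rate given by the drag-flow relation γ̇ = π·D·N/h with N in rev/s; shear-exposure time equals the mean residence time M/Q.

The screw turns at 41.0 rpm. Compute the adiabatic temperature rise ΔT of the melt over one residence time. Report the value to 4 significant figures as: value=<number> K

Convert throughput: Q = 167.5 kg/h = 167.5/3600 = 0.0465278 kg/s
t_res = M / Q_s = 9.58 / 0.0465278 = 205.899 s
Convert to SI: D = 0.0651 m, h = 0.00671 m, N = 41.0/60 = 0.683333 rev/s
γ̇ = π·D·N / h = π · 0.0651 · 0.683333 / 0.00671 = 20.8277 s⁻¹
Adiabatic rise: ΔT = η γ̇² t_res / (ρ cp) = 3579·(20.8277)²·205.899 / (1037·1992) = 154.749 K

value=154.7 K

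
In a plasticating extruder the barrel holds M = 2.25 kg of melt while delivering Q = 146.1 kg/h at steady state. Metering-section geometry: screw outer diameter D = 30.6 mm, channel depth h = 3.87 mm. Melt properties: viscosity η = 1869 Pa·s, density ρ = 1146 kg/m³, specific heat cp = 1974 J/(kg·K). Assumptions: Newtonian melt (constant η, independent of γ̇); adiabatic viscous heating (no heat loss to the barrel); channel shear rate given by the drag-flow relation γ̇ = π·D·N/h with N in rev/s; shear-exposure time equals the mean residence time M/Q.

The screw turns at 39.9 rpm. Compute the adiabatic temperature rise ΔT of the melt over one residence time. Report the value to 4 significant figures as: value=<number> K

value=12.50 K

Convert throughput: Q = 146.1 kg/h = 146.1/3600 = 0.0405833 kg/s
Mean residence time: t_res = M/Q_s = 2.25 kg / 0.0405833 kg/s = 55.4415 s
Geometry in metres: D = 30.6 mm → 0.0306 m, h = 3.87 mm → 0.00387 m; screw speed N = 39.9 rpm = 0.665 rev/s
γ̇ = π·D·N / h = π · 0.0306 · 0.665 / 0.00387 = 16.5189 s⁻¹
Adiabatic rise: ΔT = η γ̇² t_res / (ρ cp) = 1869·(16.5189)²·55.4415 / (1146·1974) = 12.499 K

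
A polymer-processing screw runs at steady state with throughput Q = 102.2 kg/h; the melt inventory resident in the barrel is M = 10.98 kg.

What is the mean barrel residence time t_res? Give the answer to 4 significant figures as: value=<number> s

value=386.8 s

Q_s = Q / 3600 = 102.2 / 3600 = 0.0283889 kg/s
Mean residence time: t_res = M/Q_s = 10.98 kg / 0.0283889 kg/s = 386.771 s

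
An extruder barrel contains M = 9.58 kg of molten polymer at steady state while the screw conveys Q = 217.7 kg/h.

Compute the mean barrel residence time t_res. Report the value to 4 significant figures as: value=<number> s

value=158.4 s

Q_s = Q / 3600 = 217.7 / 3600 = 0.0604722 kg/s
Mean residence time: t_res = M/Q_s = 9.58 kg / 0.0604722 kg/s = 158.42 s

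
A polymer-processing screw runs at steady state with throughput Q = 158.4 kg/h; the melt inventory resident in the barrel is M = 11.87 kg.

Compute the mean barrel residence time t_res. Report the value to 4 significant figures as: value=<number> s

Throughput in SI: Q_s = 158.4 kg/h ÷ 3600 s/h = 0.044 kg/s
Mean residence time: t_res = M/Q_s = 11.87 kg / 0.044 kg/s = 269.773 s

value=269.8 s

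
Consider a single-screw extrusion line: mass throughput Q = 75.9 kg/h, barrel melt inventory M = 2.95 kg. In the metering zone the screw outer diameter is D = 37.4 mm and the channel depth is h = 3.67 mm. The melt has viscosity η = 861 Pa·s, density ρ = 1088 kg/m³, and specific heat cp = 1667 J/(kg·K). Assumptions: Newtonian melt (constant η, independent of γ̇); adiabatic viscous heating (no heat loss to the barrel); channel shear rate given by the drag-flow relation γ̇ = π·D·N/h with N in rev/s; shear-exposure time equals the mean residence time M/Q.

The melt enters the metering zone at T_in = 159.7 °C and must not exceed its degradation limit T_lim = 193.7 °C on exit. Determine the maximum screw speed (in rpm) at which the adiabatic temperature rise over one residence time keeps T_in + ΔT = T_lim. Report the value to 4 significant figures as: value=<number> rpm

value=42.40 rpm

Q_s = Q / 3600 = 75.9 / 3600 = 0.0210833 kg/s
t_res = M / Q_s = 2.95 ÷ 0.0210833 = 139.921 s
Geometry in SI: D = 37.4 mm → 0.0374 m, h = 3.67 mm → 0.00367 m
ΔT_a = T_lim − T_in = 193.7 − 159.7 = 34 K
γ̇_max² = ΔT_a·ρ·cp / (η·t_res) = [34 × 1088 × 1667] / [861 × 139.921] = 511.867 s⁻²
Take the square root: γ̇_max = √(511.867) = 22.6245 s⁻¹
N_max = γ̇_max h / (πD) = 22.6245·0.00367/(π·0.0374) = 0.706681 rev/s → ×60 = 42.4009 rpm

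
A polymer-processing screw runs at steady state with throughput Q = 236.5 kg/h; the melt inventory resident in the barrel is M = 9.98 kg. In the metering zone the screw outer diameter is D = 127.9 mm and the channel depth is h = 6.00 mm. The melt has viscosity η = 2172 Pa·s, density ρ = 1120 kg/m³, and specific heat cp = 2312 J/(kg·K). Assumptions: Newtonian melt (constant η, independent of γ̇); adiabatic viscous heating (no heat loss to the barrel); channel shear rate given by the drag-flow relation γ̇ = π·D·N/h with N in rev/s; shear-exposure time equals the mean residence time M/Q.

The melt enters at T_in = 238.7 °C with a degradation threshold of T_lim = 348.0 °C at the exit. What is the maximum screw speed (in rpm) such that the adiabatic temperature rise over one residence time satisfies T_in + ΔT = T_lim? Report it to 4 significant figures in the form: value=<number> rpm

Q_s = Q / 3600 = 236.5 / 3600 = 0.0656944 kg/s
t_res = M / Q_s = 9.98 ÷ 0.0656944 = 151.915 s
Convert to metres: D = 0.1279 m, h = 0.006 m
Allowable rise: ΔT_a = T_lim − T_in = 348.0 − 238.7 = 109.3 K
γ̇_max² = ΔT_a·ρ·cp/(η·t_res) = 109.3·1120·2312/(2172·151.915) = 857.757 s⁻²
γ̇_max = sqrt(857.757) = 29.2875 s⁻¹
N_max = γ̇_max h / (πD) = 29.2875·0.006/(π·0.1279) = 0.437334 rev/s → ×60 = 26.24 rpm

value=26.24 rpm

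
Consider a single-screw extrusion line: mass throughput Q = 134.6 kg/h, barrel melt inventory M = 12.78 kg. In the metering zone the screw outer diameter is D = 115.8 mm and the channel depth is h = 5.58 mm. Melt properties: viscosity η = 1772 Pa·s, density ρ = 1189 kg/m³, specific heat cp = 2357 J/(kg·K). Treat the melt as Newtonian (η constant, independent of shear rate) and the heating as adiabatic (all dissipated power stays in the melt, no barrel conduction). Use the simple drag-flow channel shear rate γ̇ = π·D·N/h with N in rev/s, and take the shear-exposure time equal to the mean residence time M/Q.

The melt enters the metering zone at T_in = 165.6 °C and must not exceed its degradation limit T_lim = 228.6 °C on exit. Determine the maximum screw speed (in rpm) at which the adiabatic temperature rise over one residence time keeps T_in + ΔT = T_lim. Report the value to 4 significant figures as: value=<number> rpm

Throughput in SI: Q_s = 134.6 kg/h ÷ 3600 s/h = 0.0373889 kg/s
Mean residence time: t_res = M/Q_s = 12.78 kg / 0.0373889 kg/s = 341.813 s
Convert to metres: D = 0.1158 m, h = 0.00558 m
ΔT_a = T_lim − T_in = 228.6 °C − 165.6 °C = 63 K
Invert ΔT = ηγ̇²t_res/(ρcp) for γ̇: γ̇_max² = ΔT_a ρ cp / (η t_res) = 63·1189·2357 / (1772·341.813) = 291.494 s⁻²
Take the square root: γ̇_max = √(291.494) = 17.0732 s⁻¹
N_max = γ̇_max·h / (π·D) = 17.0732 · 0.00558 / (π · 0.1158) = 0.261873 rev/s = 15.7124 rpm

value=15.71 rpm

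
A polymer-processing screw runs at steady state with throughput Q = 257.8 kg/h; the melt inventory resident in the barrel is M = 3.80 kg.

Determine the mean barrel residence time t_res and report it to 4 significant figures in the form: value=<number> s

Throughput in SI: Q_s = 257.8 kg/h ÷ 3600 s/h = 0.0716111 kg/s
t_res = M / Q_s = 3.80 / 0.0716111 = 53.0644 s

value=53.06 s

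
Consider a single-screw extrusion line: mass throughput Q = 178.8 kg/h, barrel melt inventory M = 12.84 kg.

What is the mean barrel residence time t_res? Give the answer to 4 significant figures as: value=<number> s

Convert throughput: Q = 178.8 kg/h = 178.8/3600 = 0.0496667 kg/s
Mean residence time: t_res = M/Q_s = 12.84 kg / 0.0496667 kg/s = 258.523 s

value=258.5 s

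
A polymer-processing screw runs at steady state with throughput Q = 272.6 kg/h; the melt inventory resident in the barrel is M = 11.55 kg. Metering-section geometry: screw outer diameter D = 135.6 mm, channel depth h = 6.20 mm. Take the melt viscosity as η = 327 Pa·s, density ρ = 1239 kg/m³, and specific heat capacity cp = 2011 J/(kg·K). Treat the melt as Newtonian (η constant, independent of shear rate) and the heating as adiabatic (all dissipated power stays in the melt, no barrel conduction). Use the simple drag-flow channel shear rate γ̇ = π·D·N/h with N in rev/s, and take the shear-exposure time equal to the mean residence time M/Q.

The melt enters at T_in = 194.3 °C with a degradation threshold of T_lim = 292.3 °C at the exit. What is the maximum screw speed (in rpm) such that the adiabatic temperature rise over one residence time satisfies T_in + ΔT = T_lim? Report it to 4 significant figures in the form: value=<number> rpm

value=61.10 rpm

Throughput in SI: Q_s = 272.6 kg/h ÷ 3600 s/h = 0.0757222 kg/s
Mean residence time: t_res = M/Q_s = 11.55 kg / 0.0757222 kg/s = 152.531 s
Convert to metres: D = 0.1356 m, h = 0.0062 m
Allowable rise: ΔT_a = T_lim − T_in = 292.3 − 194.3 = 98 K
Invert ΔT = ηγ̇²t_res/(ρcp) for γ̇: γ̇_max² = ΔT_a ρ cp / (η t_res) = 98·1239·2011 / (327·152.531) = 4895.57 s⁻²
γ̇_max = sqrt(4895.57) = 69.9683 s⁻¹
N_max = γ̇_max h / (πD) = 69.9683·0.0062/(π·0.1356) = 1.01832 rev/s → ×60 = 61.0991 rpm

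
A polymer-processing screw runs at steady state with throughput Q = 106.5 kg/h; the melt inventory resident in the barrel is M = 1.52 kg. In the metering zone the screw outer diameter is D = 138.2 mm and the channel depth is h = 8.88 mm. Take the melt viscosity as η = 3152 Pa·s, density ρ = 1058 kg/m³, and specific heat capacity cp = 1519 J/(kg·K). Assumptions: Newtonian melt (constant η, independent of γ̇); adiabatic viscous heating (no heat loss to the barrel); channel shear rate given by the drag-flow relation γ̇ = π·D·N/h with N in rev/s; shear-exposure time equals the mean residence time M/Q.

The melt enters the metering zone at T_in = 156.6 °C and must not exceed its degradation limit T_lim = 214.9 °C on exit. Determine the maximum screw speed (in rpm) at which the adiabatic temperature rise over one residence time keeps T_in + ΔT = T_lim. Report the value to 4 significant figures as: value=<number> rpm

value=29.52 rpm

Convert throughput: Q = 106.5 kg/h = 106.5/3600 = 0.0295833 kg/s
Mean residence time: t_res = M/Q_s = 1.52 kg / 0.0295833 kg/s = 51.3803 s
D = 138.2 mm = 0.1382 m;  h = 8.88 mm = 0.00888 m
ΔT_a = T_lim − T_in = 214.9 − 156.6 = 58.3 K
γ̇_max² = ΔT_a·ρ·cp / (η·t_res) = [58.3 × 1058 × 1519] / [3152 × 51.3803] = 578.535 s⁻²
γ̇_max = √578.535 = 24.0527 s⁻¹
N_max = γ̇_max·h / (π·D) = 24.0527 · 0.00888 / (π · 0.1382) = 0.491949 rev/s = 29.5169 rpm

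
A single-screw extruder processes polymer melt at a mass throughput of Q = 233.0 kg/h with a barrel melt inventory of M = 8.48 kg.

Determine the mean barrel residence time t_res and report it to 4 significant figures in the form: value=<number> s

Throughput in SI: Q_s = 233.0 kg/h ÷ 3600 s/h = 0.0647222 kg/s
t_res = M / Q_s = 8.48 ÷ 0.0647222 = 131.021 s

value=131.0 s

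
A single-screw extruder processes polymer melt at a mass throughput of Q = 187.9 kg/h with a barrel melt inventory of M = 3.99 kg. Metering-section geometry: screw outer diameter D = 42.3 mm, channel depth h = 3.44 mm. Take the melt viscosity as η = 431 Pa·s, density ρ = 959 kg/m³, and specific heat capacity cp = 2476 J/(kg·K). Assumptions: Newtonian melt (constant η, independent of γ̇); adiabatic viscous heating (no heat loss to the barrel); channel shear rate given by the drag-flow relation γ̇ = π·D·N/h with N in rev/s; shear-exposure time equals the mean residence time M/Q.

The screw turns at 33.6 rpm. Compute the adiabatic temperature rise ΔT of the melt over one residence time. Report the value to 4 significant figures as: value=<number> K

value=6.494 K

Throughput in SI: Q_s = 187.9 kg/h ÷ 3600 s/h = 0.0521944 kg/s
Mean residence time: t_res = M/Q_s = 3.99 kg / 0.0521944 kg/s = 76.4449 s
Geometry in metres: D = 42.3 mm → 0.0423 m, h = 3.44 mm → 0.00344 m; screw speed N = 33.6 rpm = 0.56 rev/s
γ̇ = π D N / h = (π)(0.0423)(0.56) / 0.00344 = 21.6332 s⁻¹
ΔT = η·γ̇²·t_res / (ρ·cp) = 431 · (21.6332)² · 76.4449 / (959 · 2476) = 6.49376 K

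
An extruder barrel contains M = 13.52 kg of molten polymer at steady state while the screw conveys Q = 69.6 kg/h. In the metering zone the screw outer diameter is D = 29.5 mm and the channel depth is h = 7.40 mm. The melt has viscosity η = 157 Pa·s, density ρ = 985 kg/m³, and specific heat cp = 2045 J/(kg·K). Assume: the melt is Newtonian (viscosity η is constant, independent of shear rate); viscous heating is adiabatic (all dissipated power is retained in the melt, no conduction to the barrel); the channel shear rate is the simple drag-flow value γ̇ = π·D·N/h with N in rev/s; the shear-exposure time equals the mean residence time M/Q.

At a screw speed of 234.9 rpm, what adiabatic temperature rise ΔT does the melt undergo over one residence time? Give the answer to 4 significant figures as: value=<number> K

Convert throughput: Q = 69.6 kg/h = 69.6/3600 = 0.0193333 kg/s
t_res = M / Q_s = 13.52 ÷ 0.0193333 = 699.31 s
Geometry in metres: D = 29.5 mm → 0.0295 m, h = 7.40 mm → 0.0074 m; screw speed N = 234.9 rpm = 3.915 rev/s
Shear rate: γ̇ = πDN/h = π·0.0295·3.915/0.0074 = 49.0311 s⁻¹
ΔT = η·γ̇²·t_res/(ρ·cp) = [157 × 49.0311² × 699.31] / [985 × 2045] = 131.034 K

value=131.0 K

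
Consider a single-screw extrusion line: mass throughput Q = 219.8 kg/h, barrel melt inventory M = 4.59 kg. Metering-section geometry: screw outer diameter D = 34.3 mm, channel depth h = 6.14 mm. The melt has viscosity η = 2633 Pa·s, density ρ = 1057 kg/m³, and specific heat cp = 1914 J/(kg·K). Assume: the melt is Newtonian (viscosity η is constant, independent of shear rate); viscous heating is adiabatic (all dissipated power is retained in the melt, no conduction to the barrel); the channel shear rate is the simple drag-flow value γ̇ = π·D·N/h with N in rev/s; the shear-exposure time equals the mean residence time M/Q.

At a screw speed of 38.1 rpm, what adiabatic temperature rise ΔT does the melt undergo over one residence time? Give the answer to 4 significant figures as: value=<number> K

value=12.15 K

Convert throughput: Q = 219.8 kg/h = 219.8/3600 = 0.0610556 kg/s
t_res = M / Q_s = 4.59 / 0.0610556 = 75.1774 s
D = 34.3 mm = 0.0343 m;  h = 6.14 mm = 0.00614 m;  N = 38.1 rpm / 60 = 0.635 rev/s
γ̇ = π D N / h = (π)(0.0343)(0.635) / 0.00614 = 11.1442 s⁻¹
Adiabatic rise: ΔT = η γ̇² t_res / (ρ cp) = 2633·(11.1442)²·75.1774 / (1057·1914) = 12.1512 K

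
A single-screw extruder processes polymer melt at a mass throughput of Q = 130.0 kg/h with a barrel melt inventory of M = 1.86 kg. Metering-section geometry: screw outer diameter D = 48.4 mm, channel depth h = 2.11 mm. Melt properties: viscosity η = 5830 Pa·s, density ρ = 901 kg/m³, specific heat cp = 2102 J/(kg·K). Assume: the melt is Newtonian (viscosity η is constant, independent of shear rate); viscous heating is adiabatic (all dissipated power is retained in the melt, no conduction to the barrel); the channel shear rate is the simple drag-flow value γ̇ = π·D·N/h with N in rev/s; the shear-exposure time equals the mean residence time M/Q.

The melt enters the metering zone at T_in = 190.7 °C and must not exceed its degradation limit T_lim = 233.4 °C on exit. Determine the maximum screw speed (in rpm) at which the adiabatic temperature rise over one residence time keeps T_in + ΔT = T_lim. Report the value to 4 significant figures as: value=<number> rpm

Throughput in SI: Q_s = 130.0 kg/h ÷ 3600 s/h = 0.0361111 kg/s
t_res = M / Q_s = 1.86 / 0.0361111 = 51.5077 s
Geometry in SI: D = 48.4 mm → 0.0484 m, h = 2.11 mm → 0.00211 m
ΔT_a = T_lim − T_in = 233.4 − 190.7 = 42.7 K
γ̇_max² = ΔT_a·ρ·cp/(η·t_res) = 42.7·901·2102/(5830·51.5077) = 269.305 s⁻²
Take the square root: γ̇_max = √(269.305) = 16.4105 s⁻¹
N_max = γ̇_max h / (πD) = 16.4105·0.00211/(π·0.0484) = 0.227724 rev/s → ×60 = 13.6635 rpm

value=13.66 rpm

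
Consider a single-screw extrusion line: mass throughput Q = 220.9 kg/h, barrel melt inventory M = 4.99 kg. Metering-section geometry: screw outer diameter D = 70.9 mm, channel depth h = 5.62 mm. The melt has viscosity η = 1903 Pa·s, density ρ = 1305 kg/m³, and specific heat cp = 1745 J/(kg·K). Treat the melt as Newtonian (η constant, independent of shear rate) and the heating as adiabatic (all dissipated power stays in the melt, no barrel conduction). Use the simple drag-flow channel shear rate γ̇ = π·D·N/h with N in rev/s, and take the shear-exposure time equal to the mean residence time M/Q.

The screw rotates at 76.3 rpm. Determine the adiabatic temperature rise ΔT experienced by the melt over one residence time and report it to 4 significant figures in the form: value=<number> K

Convert throughput: Q = 220.9 kg/h = 220.9/3600 = 0.0613611 kg/s
t_res = M / Q_s = 4.99 ÷ 0.0613611 = 81.3219 s
Geometry in metres: D = 70.9 mm → 0.0709 m, h = 5.62 mm → 0.00562 m; screw speed N = 76.3 rpm = 1.27167 rev/s
γ̇ = π·D·N / h = π · 0.0709 · 1.27167 / 0.00562 = 50.4003 s⁻¹
Adiabatic rise: ΔT = η γ̇² t_res / (ρ cp) = 1903·(50.4003)²·81.3219 / (1305·1745) = 172.626 K

value=172.6 K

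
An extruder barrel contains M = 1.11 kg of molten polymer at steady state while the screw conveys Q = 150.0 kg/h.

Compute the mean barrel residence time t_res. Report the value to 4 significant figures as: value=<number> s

Q_s = Q / 3600 = 150.0 / 3600 = 0.0416667 kg/s
t_res = M / Q_s = 1.11 ÷ 0.0416667 = 26.64 s

value=26.64 s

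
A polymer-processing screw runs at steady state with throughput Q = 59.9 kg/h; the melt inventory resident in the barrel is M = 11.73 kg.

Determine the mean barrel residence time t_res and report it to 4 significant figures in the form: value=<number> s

Q_s = Q / 3600 = 59.9 / 3600 = 0.0166389 kg/s
t_res = M / Q_s = 11.73 ÷ 0.0166389 = 704.975 s

value=705.0 s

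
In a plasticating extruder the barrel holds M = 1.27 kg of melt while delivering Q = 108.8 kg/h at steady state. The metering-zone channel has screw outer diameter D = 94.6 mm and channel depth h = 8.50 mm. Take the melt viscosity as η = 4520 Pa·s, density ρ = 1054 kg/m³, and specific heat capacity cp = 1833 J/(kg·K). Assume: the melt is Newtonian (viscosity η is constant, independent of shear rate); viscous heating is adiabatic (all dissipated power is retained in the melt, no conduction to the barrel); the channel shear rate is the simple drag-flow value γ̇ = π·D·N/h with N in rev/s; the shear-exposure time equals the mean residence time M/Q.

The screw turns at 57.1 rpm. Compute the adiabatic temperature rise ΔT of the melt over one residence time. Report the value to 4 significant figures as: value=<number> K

Q_s = Q / 3600 = 108.8 / 3600 = 0.0302222 kg/s
t_res = M / Q_s = 1.27 ÷ 0.0302222 = 42.0221 s
Convert to SI: D = 0.0946 m, h = 0.0085 m, N = 57.1/60 = 0.951667 rev/s
γ̇ = π D N / h = (π)(0.0946)(0.951667) / 0.0085 = 33.2741 s⁻¹
ΔT = η·γ̇²·t_res/(ρ·cp) = [4520 × 33.2741² × 42.0221] / [1054 × 1833] = 108.85 K

value=108.8 K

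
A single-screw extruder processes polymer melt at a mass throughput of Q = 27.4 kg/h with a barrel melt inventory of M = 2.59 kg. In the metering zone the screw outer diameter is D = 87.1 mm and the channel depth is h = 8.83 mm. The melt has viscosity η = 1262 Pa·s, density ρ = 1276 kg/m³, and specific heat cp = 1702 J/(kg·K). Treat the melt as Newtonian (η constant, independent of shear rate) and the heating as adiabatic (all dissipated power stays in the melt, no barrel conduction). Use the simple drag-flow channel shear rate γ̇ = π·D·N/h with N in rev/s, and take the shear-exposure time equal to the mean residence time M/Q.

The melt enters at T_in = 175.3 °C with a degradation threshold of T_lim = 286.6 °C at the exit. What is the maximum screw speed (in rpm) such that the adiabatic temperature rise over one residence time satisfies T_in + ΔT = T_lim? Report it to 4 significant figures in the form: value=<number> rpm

Throughput in SI: Q_s = 27.4 kg/h ÷ 3600 s/h = 0.00761111 kg/s
t_res = M / Q_s = 2.59 / 0.00761111 = 340.292 s
Geometry in SI: D = 87.1 mm → 0.0871 m, h = 8.83 mm → 0.00883 m
ΔT_a = T_lim − T_in = 286.6 °C − 175.3 °C = 111.3 K
Invert ΔT = ηγ̇²t_res/(ρcp) for γ̇: γ̇_max² = ΔT_a ρ cp / (η t_res) = 111.3·1276·1702 / (1262·340.292) = 562.852 s⁻²
γ̇_max = sqrt(562.852) = 23.7245 s⁻¹
N_max = γ̇_max·h / (π·D) = 23.7245 · 0.00883 / (π · 0.0871) = 0.765579 rev/s = 45.9347 rpm

value=45.93 rpm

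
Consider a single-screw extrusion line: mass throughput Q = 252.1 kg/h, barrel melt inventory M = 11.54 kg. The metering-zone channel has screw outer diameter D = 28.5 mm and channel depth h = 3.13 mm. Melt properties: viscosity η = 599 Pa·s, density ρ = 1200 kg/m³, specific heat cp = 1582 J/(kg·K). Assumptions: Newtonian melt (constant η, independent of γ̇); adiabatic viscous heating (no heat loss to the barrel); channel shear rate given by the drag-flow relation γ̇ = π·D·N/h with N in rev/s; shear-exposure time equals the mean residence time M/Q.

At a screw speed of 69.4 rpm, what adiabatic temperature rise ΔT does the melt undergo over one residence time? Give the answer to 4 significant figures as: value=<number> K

Convert throughput: Q = 252.1 kg/h = 252.1/3600 = 0.0700278 kg/s
Mean residence time: t_res = M/Q_s = 11.54 kg / 0.0700278 kg/s = 164.792 s
Convert to SI: D = 0.0285 m, h = 0.00313 m, N = 69.4/60 = 1.15667 rev/s
γ̇ = π D N / h = (π)(0.0285)(1.15667) / 0.00313 = 33.0871 s⁻¹
ΔT = η·γ̇²·t_res / (ρ·cp) = 599 · (33.0871)² · 164.792 / (1200 · 1582) = 56.9235 K

value=56.92 K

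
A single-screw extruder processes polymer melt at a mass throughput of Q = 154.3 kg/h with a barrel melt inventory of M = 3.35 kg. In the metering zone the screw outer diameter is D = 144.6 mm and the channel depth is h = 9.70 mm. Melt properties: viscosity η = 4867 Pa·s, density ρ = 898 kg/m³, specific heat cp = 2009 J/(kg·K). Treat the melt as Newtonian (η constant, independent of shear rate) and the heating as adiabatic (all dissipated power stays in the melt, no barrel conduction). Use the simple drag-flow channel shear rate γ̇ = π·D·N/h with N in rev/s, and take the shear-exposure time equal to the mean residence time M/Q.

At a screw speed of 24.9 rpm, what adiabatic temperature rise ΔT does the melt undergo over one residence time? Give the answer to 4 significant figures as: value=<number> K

value=79.65 K

Q_s = Q / 3600 = 154.3 / 3600 = 0.0428611 kg/s
t_res = M / Q_s = 3.35 / 0.0428611 = 78.1594 s
Convert to SI: D = 0.1446 m, h = 0.0097 m, N = 24.9/60 = 0.415 rev/s
Shear rate: γ̇ = πDN/h = π·0.1446·0.415/0.0097 = 19.4354 s⁻¹
ΔT = η·γ̇²·t_res/(ρ·cp) = [4867 × 19.4354² × 78.1594] / [898 × 2009] = 79.6481 K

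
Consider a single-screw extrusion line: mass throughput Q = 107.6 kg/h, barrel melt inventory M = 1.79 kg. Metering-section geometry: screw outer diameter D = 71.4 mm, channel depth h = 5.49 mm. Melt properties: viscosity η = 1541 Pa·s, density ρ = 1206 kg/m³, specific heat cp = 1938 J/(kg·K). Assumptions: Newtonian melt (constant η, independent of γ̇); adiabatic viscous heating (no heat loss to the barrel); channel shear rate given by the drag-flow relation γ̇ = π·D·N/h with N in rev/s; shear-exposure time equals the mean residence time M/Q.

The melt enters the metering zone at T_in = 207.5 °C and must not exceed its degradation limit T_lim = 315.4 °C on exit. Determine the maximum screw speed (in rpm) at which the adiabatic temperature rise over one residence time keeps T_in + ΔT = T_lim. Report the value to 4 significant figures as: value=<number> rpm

value=76.77 rpm

Convert throughput: Q = 107.6 kg/h = 107.6/3600 = 0.0298889 kg/s
t_res = M / Q_s = 1.79 / 0.0298889 = 59.8885 s
Convert to metres: D = 0.0714 m, h = 0.00549 m
Allowable rise: ΔT_a = T_lim − T_in = 315.4 − 207.5 = 107.9 K
Invert ΔT = ηγ̇²t_res/(ρcp) for γ̇: γ̇_max² = ΔT_a ρ cp / (η t_res) = 107.9·1206·1938 / (1541·59.8885) = 2732.6 s⁻²
Take the square root: γ̇_max = √(2732.6) = 52.2743 s⁻¹
N_max = γ̇_max·h / (π·D) = 52.2743 · 0.00549 / (π · 0.0714) = 1.27942 rev/s = 76.7651 rpm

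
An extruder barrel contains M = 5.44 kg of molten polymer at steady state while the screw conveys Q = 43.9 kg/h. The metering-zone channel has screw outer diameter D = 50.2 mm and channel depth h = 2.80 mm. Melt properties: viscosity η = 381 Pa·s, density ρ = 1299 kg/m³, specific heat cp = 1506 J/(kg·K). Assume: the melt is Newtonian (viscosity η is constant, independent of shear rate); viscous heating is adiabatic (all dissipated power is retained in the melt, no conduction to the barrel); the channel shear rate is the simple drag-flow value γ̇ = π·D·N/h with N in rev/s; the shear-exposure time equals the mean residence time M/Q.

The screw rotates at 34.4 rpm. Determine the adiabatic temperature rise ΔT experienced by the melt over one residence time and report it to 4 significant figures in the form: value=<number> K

Throughput in SI: Q_s = 43.9 kg/h ÷ 3600 s/h = 0.0121944 kg/s
t_res = M / Q_s = 5.44 / 0.0121944 = 446.105 s
Convert to SI: D = 0.0502 m, h = 0.0028 m, N = 34.4/60 = 0.573333 rev/s
Shear rate: γ̇ = πDN/h = π·0.0502·0.573333/0.0028 = 32.2926 s⁻¹
Adiabatic rise: ΔT = η γ̇² t_res / (ρ cp) = 381·(32.2926)²·446.105 / (1299·1506) = 90.6011 K

value=90.60 K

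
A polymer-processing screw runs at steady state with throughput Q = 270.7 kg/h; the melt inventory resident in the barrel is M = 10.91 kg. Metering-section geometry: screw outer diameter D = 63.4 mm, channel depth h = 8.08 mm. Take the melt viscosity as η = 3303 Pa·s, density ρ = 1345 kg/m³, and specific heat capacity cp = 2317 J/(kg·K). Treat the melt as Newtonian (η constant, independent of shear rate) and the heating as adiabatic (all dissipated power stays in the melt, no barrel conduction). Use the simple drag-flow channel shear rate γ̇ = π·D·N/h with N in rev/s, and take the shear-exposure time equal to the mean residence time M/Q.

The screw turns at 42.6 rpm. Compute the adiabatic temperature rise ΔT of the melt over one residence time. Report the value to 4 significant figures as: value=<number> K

value=47.11 K

Throughput in SI: Q_s = 270.7 kg/h ÷ 3600 s/h = 0.0751944 kg/s
t_res = M / Q_s = 10.91 / 0.0751944 = 145.091 s
D = 63.4 mm = 0.0634 m;  h = 8.08 mm = 0.00808 m;  N = 42.6 rpm / 60 = 0.71 rev/s
Shear rate: γ̇ = πDN/h = π·0.0634·0.71/0.00808 = 17.5019 s⁻¹
ΔT = η·γ̇²·t_res / (ρ·cp) = 3303 · (17.5019)² · 145.091 / (1345 · 2317) = 47.1055 K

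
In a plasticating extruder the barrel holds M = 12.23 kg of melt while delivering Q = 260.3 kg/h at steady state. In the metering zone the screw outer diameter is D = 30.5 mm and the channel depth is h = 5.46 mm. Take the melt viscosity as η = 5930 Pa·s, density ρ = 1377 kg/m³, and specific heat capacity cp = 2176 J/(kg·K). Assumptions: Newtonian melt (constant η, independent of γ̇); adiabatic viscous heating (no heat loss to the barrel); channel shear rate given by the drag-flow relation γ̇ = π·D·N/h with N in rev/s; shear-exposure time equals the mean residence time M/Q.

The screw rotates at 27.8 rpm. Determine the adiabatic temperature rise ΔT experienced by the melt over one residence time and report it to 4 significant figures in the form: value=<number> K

value=22.13 K

Q_s = Q / 3600 = 260.3 / 3600 = 0.0723056 kg/s
t_res = M / Q_s = 12.23 / 0.0723056 = 169.143 s
Convert to SI: D = 0.0305 m, h = 0.00546 m, N = 27.8/60 = 0.463333 rev/s
γ̇ = π·D·N / h = π · 0.0305 · 0.463333 / 0.00546 = 8.13112 s⁻¹
ΔT = η·γ̇²·t_res / (ρ·cp) = 5930 · (8.13112)² · 169.143 / (1377 · 2176) = 22.1319 K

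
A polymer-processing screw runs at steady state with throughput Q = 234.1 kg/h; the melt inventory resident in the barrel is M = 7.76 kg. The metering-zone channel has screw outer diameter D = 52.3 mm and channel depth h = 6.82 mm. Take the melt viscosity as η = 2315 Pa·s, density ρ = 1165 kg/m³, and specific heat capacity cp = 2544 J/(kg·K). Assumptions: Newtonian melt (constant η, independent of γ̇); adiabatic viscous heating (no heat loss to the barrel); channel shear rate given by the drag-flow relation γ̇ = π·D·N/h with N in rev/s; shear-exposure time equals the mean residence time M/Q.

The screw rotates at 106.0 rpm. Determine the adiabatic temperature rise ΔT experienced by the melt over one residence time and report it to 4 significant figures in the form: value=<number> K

value=168.9 K

Q_s = Q / 3600 = 234.1 / 3600 = 0.0650278 kg/s
t_res = M / Q_s = 7.76 ÷ 0.0650278 = 119.334 s
Geometry in metres: D = 52.3 mm → 0.0523 m, h = 6.82 mm → 0.00682 m; screw speed N = 106.0 rpm = 1.76667 rev/s
γ̇ = π·D·N / h = π · 0.0523 · 1.76667 / 0.00682 = 42.562 s⁻¹
ΔT = η·γ̇²·t_res / (ρ·cp) = 2315 · (42.562)² · 119.334 / (1165 · 2544) = 168.855 K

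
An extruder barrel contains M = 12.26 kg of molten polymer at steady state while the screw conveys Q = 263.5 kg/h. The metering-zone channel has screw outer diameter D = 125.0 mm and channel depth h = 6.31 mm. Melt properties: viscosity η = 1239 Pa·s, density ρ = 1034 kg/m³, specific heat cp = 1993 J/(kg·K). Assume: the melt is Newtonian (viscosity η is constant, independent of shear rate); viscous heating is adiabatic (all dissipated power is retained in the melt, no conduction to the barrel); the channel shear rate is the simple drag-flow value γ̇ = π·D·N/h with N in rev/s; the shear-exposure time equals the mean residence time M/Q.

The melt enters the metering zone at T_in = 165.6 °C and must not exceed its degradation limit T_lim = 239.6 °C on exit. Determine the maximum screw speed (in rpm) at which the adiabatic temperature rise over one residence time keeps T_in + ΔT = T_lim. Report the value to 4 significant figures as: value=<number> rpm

Throughput in SI: Q_s = 263.5 kg/h ÷ 3600 s/h = 0.0731944 kg/s
Mean residence time: t_res = M/Q_s = 12.26 kg / 0.0731944 kg/s = 167.499 s
D = 125.0 mm = 0.125 m;  h = 6.31 mm = 0.00631 m
Allowable rise: ΔT_a = T_lim − T_in = 239.6 − 165.6 = 74 K
γ̇_max² = ΔT_a·ρ·cp / (η·t_res) = [74 × 1034 × 1993] / [1239 × 167.499] = 734.811 s⁻²
γ̇_max = √734.811 = 27.1074 s⁻¹
N_max = γ̇_max h / (πD) = 27.1074·0.00631/(π·0.125) = 0.435569 rev/s → ×60 = 26.1342 rpm

value=26.13 rpm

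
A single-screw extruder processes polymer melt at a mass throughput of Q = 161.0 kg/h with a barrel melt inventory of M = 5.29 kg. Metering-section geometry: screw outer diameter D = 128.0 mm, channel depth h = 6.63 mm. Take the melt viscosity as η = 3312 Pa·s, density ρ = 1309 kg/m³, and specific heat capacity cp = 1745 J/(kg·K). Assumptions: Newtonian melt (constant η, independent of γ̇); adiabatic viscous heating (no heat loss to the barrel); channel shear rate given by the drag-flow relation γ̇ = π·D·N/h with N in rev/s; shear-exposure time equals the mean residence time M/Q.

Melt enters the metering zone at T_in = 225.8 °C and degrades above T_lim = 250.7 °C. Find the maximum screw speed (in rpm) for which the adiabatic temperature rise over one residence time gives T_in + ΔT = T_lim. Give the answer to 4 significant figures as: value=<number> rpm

value=11.92 rpm

Q_s = Q / 3600 = 161.0 / 3600 = 0.0447222 kg/s
t_res = M / Q_s = 5.29 / 0.0447222 = 118.286 s
D = 128.0 mm = 0.128 m;  h = 6.63 mm = 0.00663 m
ΔT_a = T_lim − T_in = 250.7 − 225.8 = 24.9 K
Invert ΔT = ηγ̇²t_res/(ρcp) for γ̇: γ̇_max² = ΔT_a ρ cp / (η t_res) = 24.9·1309·1745 / (3312·118.286) = 145.182 s⁻²
Take the square root: γ̇_max = √(145.182) = 12.0491 s⁻¹
Solve γ̇ = πDN/h for N: N_max = γ̇_max·h/(π·D) = 12.0491 × 0.00663 / (π × 0.128) = 0.19866 rev/s = 11.9196 rpm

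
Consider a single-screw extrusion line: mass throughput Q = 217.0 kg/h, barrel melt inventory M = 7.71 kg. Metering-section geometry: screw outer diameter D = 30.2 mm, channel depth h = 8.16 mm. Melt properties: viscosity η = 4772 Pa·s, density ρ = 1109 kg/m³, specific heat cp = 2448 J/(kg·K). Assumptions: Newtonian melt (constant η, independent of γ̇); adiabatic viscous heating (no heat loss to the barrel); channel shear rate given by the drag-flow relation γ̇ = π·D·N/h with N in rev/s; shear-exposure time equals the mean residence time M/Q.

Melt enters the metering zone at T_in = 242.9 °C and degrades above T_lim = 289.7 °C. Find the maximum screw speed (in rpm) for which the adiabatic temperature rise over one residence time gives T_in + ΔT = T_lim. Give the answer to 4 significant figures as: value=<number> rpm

Q_s = Q / 3600 = 217.0 / 3600 = 0.0602778 kg/s
Mean residence time: t_res = M/Q_s = 7.71 kg / 0.0602778 kg/s = 127.908 s
D = 30.2 mm = 0.0302 m;  h = 8.16 mm = 0.00816 m
ΔT_a = T_lim − T_in = 289.7 °C − 242.9 °C = 46.8 K
Invert ΔT = ηγ̇²t_res/(ρcp) for γ̇: γ̇_max² = ΔT_a ρ cp / (η t_res) = 46.8·1109·2448 / (4772·127.908) = 208.157 s⁻²
γ̇_max = √208.157 = 14.4277 s⁻¹
Solve γ̇ = πDN/h for N: N_max = γ̇_max·h/(π·D) = 14.4277 × 0.00816 / (π × 0.0302) = 1.24088 rev/s = 74.4527 rpm

value=74.45 rpm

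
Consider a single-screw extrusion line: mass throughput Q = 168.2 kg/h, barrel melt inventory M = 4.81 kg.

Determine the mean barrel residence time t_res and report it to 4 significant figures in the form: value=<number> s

value=102.9 s

Convert throughput: Q = 168.2 kg/h = 168.2/3600 = 0.0467222 kg/s
Mean residence time: t_res = M/Q_s = 4.81 kg / 0.0467222 kg/s = 102.949 s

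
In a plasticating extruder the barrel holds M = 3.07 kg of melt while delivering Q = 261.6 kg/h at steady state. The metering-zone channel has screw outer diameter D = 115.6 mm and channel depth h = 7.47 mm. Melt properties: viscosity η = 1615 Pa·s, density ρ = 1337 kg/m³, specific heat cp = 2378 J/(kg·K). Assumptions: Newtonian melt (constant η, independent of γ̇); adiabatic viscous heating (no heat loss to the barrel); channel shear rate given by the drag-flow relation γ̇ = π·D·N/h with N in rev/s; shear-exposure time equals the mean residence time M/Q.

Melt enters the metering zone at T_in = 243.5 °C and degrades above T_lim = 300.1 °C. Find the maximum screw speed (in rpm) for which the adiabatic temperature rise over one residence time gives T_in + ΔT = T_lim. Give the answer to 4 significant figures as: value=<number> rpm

Q_s = Q / 3600 = 261.6 / 3600 = 0.0726667 kg/s
t_res = M / Q_s = 3.07 ÷ 0.0726667 = 42.2477 s
D = 115.6 mm = 0.1156 m;  h = 7.47 mm = 0.00747 m
ΔT_a = T_lim − T_in = 300.1 − 243.5 = 56.6 K
γ̇_max² = ΔT_a·ρ·cp/(η·t_res) = 56.6·1337·2378/(1615·42.2477) = 2637.45 s⁻²
γ̇_max = √2637.45 = 51.3561 s⁻¹
Solve γ̇ = πDN/h for N: N_max = γ̇_max·h/(π·D) = 51.3561 × 0.00747 / (π × 0.1156) = 1.05634 rev/s = 63.3806 rpm

value=63.38 rpm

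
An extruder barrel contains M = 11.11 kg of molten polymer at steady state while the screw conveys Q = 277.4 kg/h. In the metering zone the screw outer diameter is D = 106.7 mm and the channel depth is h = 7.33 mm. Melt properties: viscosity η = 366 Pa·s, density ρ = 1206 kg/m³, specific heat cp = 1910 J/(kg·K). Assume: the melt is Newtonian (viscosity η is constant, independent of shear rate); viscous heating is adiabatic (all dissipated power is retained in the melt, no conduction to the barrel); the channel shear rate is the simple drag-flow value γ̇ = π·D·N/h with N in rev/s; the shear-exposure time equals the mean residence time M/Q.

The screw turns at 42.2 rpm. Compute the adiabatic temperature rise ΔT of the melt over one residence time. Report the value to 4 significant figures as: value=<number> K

value=23.70 K

Throughput in SI: Q_s = 277.4 kg/h ÷ 3600 s/h = 0.0770556 kg/s
t_res = M / Q_s = 11.11 / 0.0770556 = 144.182 s
Convert to SI: D = 0.1067 m, h = 0.00733 m, N = 42.2/60 = 0.703333 rev/s
γ̇ = π D N / h = (π)(0.1067)(0.703333) / 0.00733 = 32.1641 s⁻¹
ΔT = η·γ̇²·t_res / (ρ·cp) = 366 · (32.1641)² · 144.182 / (1206 · 1910) = 23.7003 K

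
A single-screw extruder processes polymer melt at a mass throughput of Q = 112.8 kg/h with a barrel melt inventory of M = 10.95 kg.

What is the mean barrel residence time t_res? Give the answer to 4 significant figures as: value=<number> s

value=349.5 s

Throughput in SI: Q_s = 112.8 kg/h ÷ 3600 s/h = 0.0313333 kg/s
Mean residence time: t_res = M/Q_s = 10.95 kg / 0.0313333 kg/s = 349.468 s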